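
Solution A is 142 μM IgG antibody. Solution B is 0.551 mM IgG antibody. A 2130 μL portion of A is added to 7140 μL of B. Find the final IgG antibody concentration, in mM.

C_B = 0.551 mM = 551 μM.
C_mix = (C_A·V_A + C_B·V_B)/(V_A + V_B) = (142×2130 + 551×7140) / 9270 = 457 μM = 0.457 mM.

0.457 mM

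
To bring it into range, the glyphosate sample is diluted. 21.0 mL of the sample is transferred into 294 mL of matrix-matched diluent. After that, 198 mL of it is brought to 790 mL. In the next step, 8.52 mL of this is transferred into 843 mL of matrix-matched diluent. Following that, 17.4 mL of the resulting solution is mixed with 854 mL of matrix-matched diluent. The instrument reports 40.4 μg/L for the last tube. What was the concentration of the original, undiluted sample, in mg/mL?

Overall dilution factor = 15 × 3.990 × 99.94 × 50.08 = 3.00 × 10⁵.
Original = 40.4 μg/L × 3.00 × 10⁵ = 1.21 × 10⁷ μg/L = 12.1 mg/mL.

12.1 mg/mL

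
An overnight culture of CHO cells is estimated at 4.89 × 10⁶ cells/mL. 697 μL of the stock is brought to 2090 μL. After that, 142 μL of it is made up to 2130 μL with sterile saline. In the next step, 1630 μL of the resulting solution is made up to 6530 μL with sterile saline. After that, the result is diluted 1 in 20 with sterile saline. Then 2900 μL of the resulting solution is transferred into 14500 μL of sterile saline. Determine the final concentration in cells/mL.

226 cells/mL

Overall dilution factor = 2.999 × 15 × 4.006 × 20 × 6 = 2.16 × 10⁴.
4.89 × 10⁶ cells/mL / 2.16 × 10⁴ = 226 cells/mL.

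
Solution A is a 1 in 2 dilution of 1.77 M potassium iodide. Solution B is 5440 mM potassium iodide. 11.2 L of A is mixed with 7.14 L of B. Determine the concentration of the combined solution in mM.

C_A = 1.77 M / 2 = 0.885 M.
C_B = 5440 mM = 5.44 M.
C_mix = (C_A·V_A + C_B·V_B)/(V_A + V_B) = (0.885×11.2 + 5.44×7.14) / 18.34 = 2.66 M = 2660 mM.

2660 mM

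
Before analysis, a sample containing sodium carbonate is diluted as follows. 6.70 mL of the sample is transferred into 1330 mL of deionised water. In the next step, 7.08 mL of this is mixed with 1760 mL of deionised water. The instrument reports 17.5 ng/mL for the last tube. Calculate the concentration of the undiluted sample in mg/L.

Overall dilution factor = 199.5 × 249.6 = 4.98 × 10⁴.
Original = 17.5 ng/mL × 4.98 × 10⁴ = 8.71 × 10⁵ ng/mL = 871 mg/L.

871 mg/L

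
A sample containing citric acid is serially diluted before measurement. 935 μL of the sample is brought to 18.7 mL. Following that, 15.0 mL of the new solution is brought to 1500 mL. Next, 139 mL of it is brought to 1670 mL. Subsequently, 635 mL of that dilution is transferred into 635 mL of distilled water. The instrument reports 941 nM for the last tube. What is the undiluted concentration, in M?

0.0452 M

Overall dilution factor = 20 × 100 × 12.01 × 2 = 4.81 × 10⁴.
Original = 941 nM × 4.81 × 10⁴ = 4.52 × 10⁷ nM = 0.0452 M.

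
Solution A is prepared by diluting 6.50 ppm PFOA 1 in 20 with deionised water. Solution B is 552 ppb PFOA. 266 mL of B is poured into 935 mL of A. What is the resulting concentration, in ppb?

C_A = 6.50 ppm / 20 = 0.325 ppm.
C_B = 552 ppb = 0.552 ppm.
C_mix = (C_A·V_A + C_B·V_B)/(V_A + V_B) = (0.325×935 + 0.552×266) / 1201 = 0.375 ppm = 375 ppb.

375 ppb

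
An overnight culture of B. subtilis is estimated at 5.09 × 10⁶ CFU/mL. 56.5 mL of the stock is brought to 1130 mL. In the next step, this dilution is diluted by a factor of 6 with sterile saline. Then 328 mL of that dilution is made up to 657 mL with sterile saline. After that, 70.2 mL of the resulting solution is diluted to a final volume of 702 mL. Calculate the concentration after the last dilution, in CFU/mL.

Overall dilution factor = 20 × 6 × 2.003 × 10 = 2404.
5.09 × 10⁶ CFU/mL / 2404 = 2120 CFU/mL.

2120 CFU/mL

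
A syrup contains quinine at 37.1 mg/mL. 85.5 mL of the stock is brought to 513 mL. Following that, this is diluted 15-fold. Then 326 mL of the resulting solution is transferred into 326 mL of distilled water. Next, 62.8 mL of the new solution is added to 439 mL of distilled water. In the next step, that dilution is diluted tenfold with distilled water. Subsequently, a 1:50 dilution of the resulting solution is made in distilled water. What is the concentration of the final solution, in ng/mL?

Overall dilution factor = 6 × 15 × 2 × 7.990 × 10 × 50 = 7.19 × 10⁵.
37.1 mg/mL / 7.19 × 10⁵ = 5.16 × 10⁻⁵ mg/mL = 51.6 ng/mL.

51.6 ng/mL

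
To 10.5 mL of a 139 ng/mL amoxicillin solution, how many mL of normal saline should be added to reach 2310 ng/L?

621 mL

2310 ng/L = 2.31 ng/mL.
V₂ = C₁V₁/C₂ = 139 × 10.5 / 2.31 = 632 mL.
Diluent to add = V₂ − V₁ = 632 − 10.5 = 621 mL.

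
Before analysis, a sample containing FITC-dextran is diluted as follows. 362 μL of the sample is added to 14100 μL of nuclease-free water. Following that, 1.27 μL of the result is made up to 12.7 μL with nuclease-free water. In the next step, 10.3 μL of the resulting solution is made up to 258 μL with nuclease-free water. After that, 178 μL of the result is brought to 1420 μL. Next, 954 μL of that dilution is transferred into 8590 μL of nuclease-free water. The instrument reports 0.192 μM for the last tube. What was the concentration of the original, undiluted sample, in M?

Overall dilution factor = 39.95 × 10 × 25.05 × 7.978 × 10.00 = 7.99 × 10⁵.
Original = 0.192 μM × 7.99 × 10⁵ = 1.53 × 10⁵ μM = 0.153 M.

0.153 M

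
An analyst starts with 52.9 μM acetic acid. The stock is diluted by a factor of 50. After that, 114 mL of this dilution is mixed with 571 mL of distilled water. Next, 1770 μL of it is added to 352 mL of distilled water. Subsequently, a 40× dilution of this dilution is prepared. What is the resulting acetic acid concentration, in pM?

22.0 pM

Overall dilution factor = 50 × 6.009 × 199.9 × 40 = 2.40 × 10⁶.
52.9 μM / 2.40 × 10⁶ = 2.20 × 10⁻⁵ μM = 22.0 pM.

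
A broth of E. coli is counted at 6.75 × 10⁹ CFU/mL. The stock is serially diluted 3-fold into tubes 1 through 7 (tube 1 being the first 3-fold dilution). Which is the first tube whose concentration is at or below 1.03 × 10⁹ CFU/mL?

tube 2

Tube n has concentration 6.75 × 10⁹ CFU/mL / 3ⁿ.
Need 3ⁿ ≥ 6.75 × 10⁹ CFU/mL / 1.03 × 10⁹ CFU/mL = 6.55, so n ≥ 1.71.
First such tube: n = 2.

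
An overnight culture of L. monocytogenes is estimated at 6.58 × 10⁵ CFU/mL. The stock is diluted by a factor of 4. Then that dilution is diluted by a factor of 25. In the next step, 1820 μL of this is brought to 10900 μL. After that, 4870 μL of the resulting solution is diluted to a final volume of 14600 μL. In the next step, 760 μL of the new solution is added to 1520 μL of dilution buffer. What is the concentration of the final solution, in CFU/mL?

122 CFU/mL

Overall dilution factor = 4 × 25 × 5.989 × 2.998 × 3 = 5386.
6.58 × 10⁵ CFU/mL / 5386 = 122 CFU/mL.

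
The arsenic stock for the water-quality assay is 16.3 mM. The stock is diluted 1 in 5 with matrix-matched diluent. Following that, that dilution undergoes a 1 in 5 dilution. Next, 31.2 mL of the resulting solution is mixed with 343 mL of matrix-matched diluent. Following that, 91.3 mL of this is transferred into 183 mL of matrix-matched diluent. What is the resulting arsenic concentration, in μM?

18.1 μM

Overall dilution factor = 5 × 5 × 11.99 × 3.004 = 901.
16.3 mM / 901 = 0.0181 mM = 18.1 μM.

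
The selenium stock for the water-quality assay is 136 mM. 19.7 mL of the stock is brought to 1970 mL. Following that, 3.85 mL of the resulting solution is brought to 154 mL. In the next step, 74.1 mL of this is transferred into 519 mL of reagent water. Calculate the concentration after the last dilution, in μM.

4.25 μM

Overall dilution factor = 100 × 40 × 8.004 = 3.20 × 10⁴.
136 mM / 3.20 × 10⁴ = 4.25 × 10⁻³ mM = 4.25 μM.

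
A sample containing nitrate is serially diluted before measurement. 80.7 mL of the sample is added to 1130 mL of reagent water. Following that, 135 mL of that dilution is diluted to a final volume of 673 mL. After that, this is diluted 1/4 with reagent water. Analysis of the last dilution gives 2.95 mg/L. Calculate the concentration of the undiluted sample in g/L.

Overall dilution factor = 15.00 × 4.985 × 4 = 299.
Original = 2.95 mg/L × 299 = 883 mg/L = 0.883 g/L.

0.883 g/L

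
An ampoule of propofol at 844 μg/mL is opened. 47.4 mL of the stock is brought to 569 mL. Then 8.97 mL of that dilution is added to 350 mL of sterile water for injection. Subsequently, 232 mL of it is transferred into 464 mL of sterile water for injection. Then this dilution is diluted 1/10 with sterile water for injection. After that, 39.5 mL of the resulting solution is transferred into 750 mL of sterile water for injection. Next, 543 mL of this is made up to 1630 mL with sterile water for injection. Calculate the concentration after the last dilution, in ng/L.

976 ng/L

Overall dilution factor = 12.00 × 40.02 × 3 × 10 × 19.99 × 3.002 = 8.65 × 10⁵.
844 μg/mL / 8.65 × 10⁵ = 9.76 × 10⁻⁴ μg/mL = 976 ng/L.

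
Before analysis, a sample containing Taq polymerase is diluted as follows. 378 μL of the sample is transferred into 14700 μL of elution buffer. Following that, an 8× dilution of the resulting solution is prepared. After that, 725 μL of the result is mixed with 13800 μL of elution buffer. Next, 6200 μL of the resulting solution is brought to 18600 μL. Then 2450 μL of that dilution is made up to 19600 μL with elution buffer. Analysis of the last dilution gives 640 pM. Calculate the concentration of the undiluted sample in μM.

Overall dilution factor = 39.89 × 8 × 20.03 × 3 × 8 = 1.53 × 10⁵.
Original = 640 pM × 1.53 × 10⁵ = 9.82 × 10⁷ pM = 98.2 μM.

98.2 μM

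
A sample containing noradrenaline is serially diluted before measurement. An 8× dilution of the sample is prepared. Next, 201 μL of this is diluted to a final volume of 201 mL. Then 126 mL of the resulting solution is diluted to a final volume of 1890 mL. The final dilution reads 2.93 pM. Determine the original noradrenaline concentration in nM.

352 nM

Overall dilution factor = 8 × 1000 × 15 = 1.20 × 10⁵.
Original = 2.93 pM × 1.20 × 10⁵ = 3.52 × 10⁵ pM = 352 nM.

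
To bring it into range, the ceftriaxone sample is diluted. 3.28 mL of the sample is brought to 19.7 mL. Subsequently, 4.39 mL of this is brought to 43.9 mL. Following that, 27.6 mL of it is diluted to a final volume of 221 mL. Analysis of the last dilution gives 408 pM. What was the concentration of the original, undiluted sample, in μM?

0.196 μM

Overall dilution factor = 6.006 × 10 × 8.007 = 481.
Original = 408 pM × 481 = 1.96 × 10⁵ pM = 0.196 μM.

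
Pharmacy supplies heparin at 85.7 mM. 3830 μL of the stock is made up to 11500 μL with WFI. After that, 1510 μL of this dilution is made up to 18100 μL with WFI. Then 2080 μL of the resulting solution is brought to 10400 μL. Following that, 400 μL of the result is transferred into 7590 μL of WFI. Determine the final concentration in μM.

23.8 μM

Overall dilution factor = 3.003 × 11.99 × 5 × 19.98 = 3595.
85.7 mM / 3595 = 0.0238 mM = 23.8 μM.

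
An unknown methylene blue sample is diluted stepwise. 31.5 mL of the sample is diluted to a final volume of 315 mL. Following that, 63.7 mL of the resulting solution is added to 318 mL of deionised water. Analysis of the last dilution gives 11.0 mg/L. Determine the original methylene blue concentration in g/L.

0.659 g/L

Overall dilution factor = 10 × 5.992 = 59.9.
Original = 11.0 mg/L × 59.9 = 659 mg/L = 0.659 g/L.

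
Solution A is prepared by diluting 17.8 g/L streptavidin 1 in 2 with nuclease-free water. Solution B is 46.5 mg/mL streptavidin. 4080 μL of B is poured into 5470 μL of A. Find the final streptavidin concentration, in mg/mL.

C_A = 17.8 g/L / 2 = 8.90 g/L.
C_B = 46.5 mg/mL = 46.5 g/L.
C_mix = (C_A·V_A + C_B·V_B)/(V_A + V_B) = (8.90×5470 + 46.5×4080) / 9550 = 25.0 g/L = 25.0 mg/mL.

25.0 mg/mL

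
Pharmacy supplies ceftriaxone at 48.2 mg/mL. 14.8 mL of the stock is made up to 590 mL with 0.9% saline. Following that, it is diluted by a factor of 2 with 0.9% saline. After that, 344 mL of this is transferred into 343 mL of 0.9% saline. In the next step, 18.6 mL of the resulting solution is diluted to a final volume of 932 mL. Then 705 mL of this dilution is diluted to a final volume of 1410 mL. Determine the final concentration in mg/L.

Overall dilution factor = 39.86 × 2 × 1.997 × 50.11 × 2 = 1.60 × 10⁴.
48.2 mg/mL / 1.60 × 10⁴ = 3.02 × 10⁻³ mg/mL = 3.02 mg/L.

3.02 mg/L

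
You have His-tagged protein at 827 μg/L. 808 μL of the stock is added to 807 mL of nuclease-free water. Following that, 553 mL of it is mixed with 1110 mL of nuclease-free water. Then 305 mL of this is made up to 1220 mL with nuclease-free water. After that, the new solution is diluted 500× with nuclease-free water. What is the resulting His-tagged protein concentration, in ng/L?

0.138 ng/L

Overall dilution factor = 999.8 × 3.007 × 4 × 500 = 6.01 × 10⁶.
827 μg/L / 6.01 × 10⁶ = 1.38 × 10⁻⁴ μg/L = 0.138 ng/L.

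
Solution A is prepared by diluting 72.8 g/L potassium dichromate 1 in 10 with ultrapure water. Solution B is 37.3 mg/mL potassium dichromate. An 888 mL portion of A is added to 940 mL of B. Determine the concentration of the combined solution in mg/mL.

C_A = 72.8 g/L / 10 = 7.28 g/L.
C_B = 37.3 mg/mL = 37.3 g/L.
C_mix = (C_A·V_A + C_B·V_B)/(V_A + V_B) = (7.28×888 + 37.3×940) / 1828 = 22.7 g/L = 22.7 mg/mL.

22.7 mg/mL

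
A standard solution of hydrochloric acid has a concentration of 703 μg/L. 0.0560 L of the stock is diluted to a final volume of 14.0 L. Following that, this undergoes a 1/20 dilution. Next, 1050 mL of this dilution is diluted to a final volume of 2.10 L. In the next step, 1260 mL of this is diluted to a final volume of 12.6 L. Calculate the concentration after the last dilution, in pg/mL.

Overall dilution factor = 250 × 20 × 2 × 10 = 1.00 × 10⁵.
703 μg/L / 1.00 × 10⁵ = 7.03 × 10⁻³ μg/L = 7.03 pg/mL.

7.03 pg/mL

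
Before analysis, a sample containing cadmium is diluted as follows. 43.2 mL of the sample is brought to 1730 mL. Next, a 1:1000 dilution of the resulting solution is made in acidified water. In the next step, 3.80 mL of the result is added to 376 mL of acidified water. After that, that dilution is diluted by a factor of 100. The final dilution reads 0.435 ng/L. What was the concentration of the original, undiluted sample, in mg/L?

174 mg/L

Overall dilution factor = 40.05 × 1000 × 99.95 × 100 = 4.00 × 10⁸.
Original = 0.435 ng/L × 4.00 × 10⁸ = 1.74 × 10⁸ ng/L = 174 mg/L.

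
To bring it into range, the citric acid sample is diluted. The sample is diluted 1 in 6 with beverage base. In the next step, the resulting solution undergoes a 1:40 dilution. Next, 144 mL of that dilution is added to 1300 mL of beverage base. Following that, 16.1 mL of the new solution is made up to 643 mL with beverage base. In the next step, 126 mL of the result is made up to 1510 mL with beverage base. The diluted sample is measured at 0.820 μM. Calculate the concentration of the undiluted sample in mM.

945 mM

Overall dilution factor = 6 × 40 × 10.03 × 39.94 × 11.98 = 1.15 × 10⁶.
Original = 0.820 μM × 1.15 × 10⁶ = 9.45 × 10⁵ μM = 945 mM.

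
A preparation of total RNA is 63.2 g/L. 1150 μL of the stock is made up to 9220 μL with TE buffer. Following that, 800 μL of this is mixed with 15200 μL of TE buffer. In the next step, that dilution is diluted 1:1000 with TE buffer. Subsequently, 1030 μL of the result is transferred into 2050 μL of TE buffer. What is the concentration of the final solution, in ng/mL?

Overall dilution factor = 8.017 × 20 × 1000 × 2.990 = 4.79 × 10⁵.
63.2 g/L / 4.79 × 10⁵ = 1.32 × 10⁻⁴ g/L = 132 ng/mL.

132 ng/mL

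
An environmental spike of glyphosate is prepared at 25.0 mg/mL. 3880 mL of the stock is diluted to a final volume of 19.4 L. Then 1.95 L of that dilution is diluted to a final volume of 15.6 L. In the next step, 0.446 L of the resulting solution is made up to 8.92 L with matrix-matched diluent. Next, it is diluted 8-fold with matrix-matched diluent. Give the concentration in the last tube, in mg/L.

Overall dilution factor = 5 × 8 × 20 × 8 = 6400.
25.0 mg/mL / 6400 = 3.91 × 10⁻³ mg/mL = 3.91 mg/L.

3.91 mg/L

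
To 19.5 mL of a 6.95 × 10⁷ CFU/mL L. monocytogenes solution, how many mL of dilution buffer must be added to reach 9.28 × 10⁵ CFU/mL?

1440 mL

V₂ = C₁V₁/C₂ = 6.95 × 10⁷ × 19.5 / 9.28 × 10⁵ = 1460 mL.
Diluent to add = V₂ − V₁ = 1460 − 19.5 = 1440 mL.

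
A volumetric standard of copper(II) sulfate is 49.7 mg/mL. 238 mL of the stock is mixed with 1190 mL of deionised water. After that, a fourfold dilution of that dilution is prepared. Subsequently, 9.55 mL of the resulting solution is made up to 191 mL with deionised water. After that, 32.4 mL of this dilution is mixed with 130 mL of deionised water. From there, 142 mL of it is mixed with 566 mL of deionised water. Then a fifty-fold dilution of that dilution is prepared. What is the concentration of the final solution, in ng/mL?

Overall dilution factor = 6 × 4 × 20 × 5.012 × 4.986 × 50 = 6.00 × 10⁵.
49.7 mg/mL / 6.00 × 10⁵ = 8.29 × 10⁻⁵ mg/mL = 82.9 ng/mL.

82.9 ng/mL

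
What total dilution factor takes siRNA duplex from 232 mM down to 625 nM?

3.71 × 10⁵

Factor = C₀/C_target = 232 mM / 625 nM = 3.71 × 10⁵.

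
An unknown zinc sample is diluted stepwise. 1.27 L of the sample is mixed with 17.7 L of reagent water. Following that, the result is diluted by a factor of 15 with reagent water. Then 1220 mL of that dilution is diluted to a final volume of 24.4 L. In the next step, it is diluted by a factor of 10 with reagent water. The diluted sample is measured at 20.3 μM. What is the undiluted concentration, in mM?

Overall dilution factor = 14.94 × 15 × 20 × 10 = 4.48 × 10⁴.
Original = 20.3 μM × 4.48 × 10⁴ = 9.10 × 10⁵ μM = 910 mM.

910 mM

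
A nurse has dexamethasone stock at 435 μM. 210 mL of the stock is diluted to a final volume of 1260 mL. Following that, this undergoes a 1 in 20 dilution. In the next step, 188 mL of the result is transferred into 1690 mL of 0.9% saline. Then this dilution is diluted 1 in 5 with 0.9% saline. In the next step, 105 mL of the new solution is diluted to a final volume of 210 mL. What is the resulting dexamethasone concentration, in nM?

36.3 nM

Overall dilution factor = 6 × 20 × 9.989 × 5 × 2 = 1.20 × 10⁴.
435 μM / 1.20 × 10⁴ = 0.0363 μM = 36.3 nM.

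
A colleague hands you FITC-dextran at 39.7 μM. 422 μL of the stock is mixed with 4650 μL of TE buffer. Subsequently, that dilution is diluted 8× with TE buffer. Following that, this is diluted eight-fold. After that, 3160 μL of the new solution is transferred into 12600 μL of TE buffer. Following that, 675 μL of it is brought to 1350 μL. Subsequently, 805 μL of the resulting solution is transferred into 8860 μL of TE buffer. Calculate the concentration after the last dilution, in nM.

Overall dilution factor = 12.02 × 8 × 8 × 4.987 × 2 × 12.01 = 9.21 × 10⁴.
39.7 μM / 9.21 × 10⁴ = 4.31 × 10⁻⁴ μM = 0.431 nM.

0.431 nM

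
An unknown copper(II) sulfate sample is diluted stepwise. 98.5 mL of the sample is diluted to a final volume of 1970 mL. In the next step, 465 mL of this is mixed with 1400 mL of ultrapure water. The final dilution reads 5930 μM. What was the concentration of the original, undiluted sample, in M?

0.476 M

Overall dilution factor = 20 × 4.011 = 80.2.
Original = 5930 μM × 80.2 = 4.76 × 10⁵ μM = 0.476 M.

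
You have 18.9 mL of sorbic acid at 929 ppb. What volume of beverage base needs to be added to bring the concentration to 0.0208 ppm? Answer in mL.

825 mL

0.0208 ppm = 20.8 ppb.
V₂ = C₁V₁/C₂ = 929 × 18.9 / 20.8 = 844 mL.
Diluent to add = V₂ − V₁ = 844 − 18.9 = 825 mL.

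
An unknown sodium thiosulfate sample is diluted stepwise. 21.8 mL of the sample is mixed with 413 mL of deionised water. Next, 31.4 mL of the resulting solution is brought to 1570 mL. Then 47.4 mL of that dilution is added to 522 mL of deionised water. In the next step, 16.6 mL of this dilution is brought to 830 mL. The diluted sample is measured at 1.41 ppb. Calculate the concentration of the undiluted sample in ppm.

845 ppm

Overall dilution factor = 19.94 × 50 × 12.01 × 50 = 5.99 × 10⁵.
Original = 1.41 ppb × 5.99 × 10⁵ = 8.45 × 10⁵ ppb = 845 ppm.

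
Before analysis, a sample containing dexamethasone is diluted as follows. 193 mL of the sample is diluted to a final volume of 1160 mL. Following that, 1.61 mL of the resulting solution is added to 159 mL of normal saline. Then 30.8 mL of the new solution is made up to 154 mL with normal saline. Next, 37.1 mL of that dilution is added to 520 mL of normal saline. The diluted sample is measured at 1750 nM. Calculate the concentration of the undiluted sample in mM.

Overall dilution factor = 6.010 × 99.76 × 5 × 15.02 = 4.50 × 10⁴.
Original = 1750 nM × 4.50 × 10⁴ = 7.88 × 10⁷ nM = 78.8 mM.

78.8 mM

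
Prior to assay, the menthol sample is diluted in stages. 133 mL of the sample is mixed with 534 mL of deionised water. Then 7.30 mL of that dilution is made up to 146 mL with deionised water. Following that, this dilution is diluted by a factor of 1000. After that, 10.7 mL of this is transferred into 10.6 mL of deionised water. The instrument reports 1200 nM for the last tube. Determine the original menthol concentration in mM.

240 mM

Overall dilution factor = 5.015 × 20 × 1000 × 1.991 = 2.00 × 10⁵.
Original = 1200 nM × 2.00 × 10⁵ = 2.40 × 10⁸ nM = 240 mM.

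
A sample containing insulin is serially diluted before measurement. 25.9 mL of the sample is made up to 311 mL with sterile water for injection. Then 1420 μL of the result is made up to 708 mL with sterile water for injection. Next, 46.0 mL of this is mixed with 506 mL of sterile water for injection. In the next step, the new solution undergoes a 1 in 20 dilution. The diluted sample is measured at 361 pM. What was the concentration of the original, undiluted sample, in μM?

Overall dilution factor = 12.01 × 498.6 × 12 × 20 = 1.44 × 10⁶.
Original = 361 pM × 1.44 × 10⁶ = 5.19 × 10⁸ pM = 519 μM.

519 μM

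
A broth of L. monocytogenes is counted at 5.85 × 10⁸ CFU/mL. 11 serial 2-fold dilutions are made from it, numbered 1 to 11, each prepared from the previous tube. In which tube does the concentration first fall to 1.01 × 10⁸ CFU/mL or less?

Tube n has concentration 5.85 × 10⁸ CFU/mL / 2ⁿ.
Need 2ⁿ ≥ 5.85 × 10⁸ CFU/mL / 1.01 × 10⁸ CFU/mL = 5.79, so n ≥ 2.53.
First such tube: n = 3.

tube 3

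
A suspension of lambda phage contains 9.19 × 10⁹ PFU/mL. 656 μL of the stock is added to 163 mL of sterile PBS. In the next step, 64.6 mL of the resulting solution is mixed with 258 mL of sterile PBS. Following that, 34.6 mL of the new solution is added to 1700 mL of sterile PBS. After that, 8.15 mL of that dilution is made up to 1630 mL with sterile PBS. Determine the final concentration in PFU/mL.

Overall dilution factor = 249.5 × 4.994 × 50.13 × 200 = 1.25 × 10⁷.
9.19 × 10⁹ PFU/mL / 1.25 × 10⁷ = 736 PFU/mL.

736 PFU/mL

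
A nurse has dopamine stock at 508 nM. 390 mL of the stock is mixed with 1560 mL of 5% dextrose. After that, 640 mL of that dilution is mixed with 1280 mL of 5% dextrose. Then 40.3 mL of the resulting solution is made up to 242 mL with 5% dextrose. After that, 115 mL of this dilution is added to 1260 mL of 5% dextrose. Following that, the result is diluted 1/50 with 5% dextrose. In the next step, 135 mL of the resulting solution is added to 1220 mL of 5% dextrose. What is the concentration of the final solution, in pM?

Overall dilution factor = 5 × 3 × 6.005 × 11.96 × 50 × 10.04 = 5.40 × 10⁵.
508 nM / 5.40 × 10⁵ = 9.40 × 10⁻⁴ nM = 0.940 pM.

0.940 pM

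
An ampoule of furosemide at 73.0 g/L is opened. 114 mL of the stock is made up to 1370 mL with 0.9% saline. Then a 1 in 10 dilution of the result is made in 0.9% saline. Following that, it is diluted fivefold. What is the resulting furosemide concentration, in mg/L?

Overall dilution factor = 12.02 × 10 × 5 = 601.
73.0 g/L / 601 = 0.121 g/L = 121 mg/L.

121 mg/L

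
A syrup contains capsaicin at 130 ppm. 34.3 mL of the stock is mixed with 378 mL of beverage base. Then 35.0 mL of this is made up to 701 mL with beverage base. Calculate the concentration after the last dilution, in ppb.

540 ppb

Overall dilution factor = 12.02 × 20.03 = 241.
130 ppm / 241 = 0.540 ppm = 540 ppb.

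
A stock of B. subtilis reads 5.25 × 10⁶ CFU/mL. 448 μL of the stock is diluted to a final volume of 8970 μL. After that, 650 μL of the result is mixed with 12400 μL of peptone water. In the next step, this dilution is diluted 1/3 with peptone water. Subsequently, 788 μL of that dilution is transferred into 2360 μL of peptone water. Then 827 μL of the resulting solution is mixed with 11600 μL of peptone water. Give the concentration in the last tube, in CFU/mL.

Overall dilution factor = 20.02 × 20.08 × 3 × 3.995 × 15.03 = 7.24 × 10⁴.
5.25 × 10⁶ CFU/mL / 7.24 × 10⁴ = 72.5 CFU/mL.

72.5 CFU/mL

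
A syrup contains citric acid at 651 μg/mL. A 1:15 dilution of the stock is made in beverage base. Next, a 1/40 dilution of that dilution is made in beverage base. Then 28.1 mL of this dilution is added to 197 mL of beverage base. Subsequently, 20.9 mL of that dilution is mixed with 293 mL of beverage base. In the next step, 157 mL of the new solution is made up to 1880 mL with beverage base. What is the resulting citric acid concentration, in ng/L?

Overall dilution factor = 15 × 40 × 8.011 × 15.02 × 11.97 = 8.64 × 10⁵.
651 μg/mL / 8.64 × 10⁵ = 7.53 × 10⁻⁴ μg/mL = 753 ng/L.

753 ng/L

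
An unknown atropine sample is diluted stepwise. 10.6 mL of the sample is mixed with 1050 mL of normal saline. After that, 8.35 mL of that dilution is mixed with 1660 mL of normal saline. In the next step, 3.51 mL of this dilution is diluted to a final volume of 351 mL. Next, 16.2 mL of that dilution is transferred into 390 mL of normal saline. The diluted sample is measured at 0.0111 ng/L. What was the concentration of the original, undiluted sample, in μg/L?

556 μg/L

Overall dilution factor = 100.1 × 199.8 × 100 × 25.07 = 5.01 × 10⁷.
Original = 0.0111 ng/L × 5.01 × 10⁷ = 5.56 × 10⁵ ng/L = 556 μg/L.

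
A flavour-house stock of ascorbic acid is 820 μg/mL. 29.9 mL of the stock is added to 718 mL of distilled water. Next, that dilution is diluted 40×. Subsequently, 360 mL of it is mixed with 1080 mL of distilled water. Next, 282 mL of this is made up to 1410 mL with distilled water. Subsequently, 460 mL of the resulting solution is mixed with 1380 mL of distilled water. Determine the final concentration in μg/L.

10.2 μg/L

Overall dilution factor = 25.01 × 40 × 4 × 5 × 4 = 8.00 × 10⁴.
820 μg/mL / 8.00 × 10⁴ = 0.0102 μg/mL = 10.2 μg/L.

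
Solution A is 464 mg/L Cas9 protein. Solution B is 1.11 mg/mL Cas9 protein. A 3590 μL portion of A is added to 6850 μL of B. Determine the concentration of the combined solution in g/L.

C_B = 1.11 mg/mL = 1110 mg/L.
C_mix = (C_A·V_A + C_B·V_B)/(V_A + V_B) = (464×3590 + 1110×6850) / 10440 = 888 mg/L = 0.888 g/L.

0.888 g/L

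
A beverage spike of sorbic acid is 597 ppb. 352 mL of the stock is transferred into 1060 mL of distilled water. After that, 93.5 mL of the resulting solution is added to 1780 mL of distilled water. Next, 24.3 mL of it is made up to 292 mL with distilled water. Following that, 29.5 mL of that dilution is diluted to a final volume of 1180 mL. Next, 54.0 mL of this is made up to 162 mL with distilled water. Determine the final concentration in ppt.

Overall dilution factor = 4.011 × 20.04 × 12.02 × 40 × 3 = 1.16 × 10⁵.
597 ppb / 1.16 × 10⁵ = 5.15 × 10⁻³ ppb = 5.15 ppt.

5.15 ppt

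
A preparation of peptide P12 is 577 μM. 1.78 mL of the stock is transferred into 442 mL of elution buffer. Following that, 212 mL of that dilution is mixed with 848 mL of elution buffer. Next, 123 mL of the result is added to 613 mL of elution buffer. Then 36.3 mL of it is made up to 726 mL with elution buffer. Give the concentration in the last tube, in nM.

3.87 nM

Overall dilution factor = 249.3 × 5 × 5.984 × 20 = 1.49 × 10⁵.
577 μM / 1.49 × 10⁵ = 3.87 × 10⁻³ μM = 3.87 nM.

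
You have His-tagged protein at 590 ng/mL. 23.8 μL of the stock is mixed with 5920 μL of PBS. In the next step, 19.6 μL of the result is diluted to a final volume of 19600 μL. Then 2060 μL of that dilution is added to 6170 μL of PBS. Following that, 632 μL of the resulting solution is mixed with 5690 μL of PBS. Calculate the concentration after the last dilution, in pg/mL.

Overall dilution factor = 249.7 × 1000 × 3.995 × 10.00 = 9.98 × 10⁶.
590 ng/mL / 9.98 × 10⁶ = 5.91 × 10⁻⁵ ng/mL = 0.0591 pg/mL.

0.0591 pg/mL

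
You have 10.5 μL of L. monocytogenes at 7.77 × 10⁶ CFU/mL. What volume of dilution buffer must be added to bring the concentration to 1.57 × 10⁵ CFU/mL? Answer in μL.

509 μL

V₂ = C₁V₁/C₂ = 7.77 × 10⁶ × 10.5 / 1.57 × 10⁵ = 520 μL.
Diluent to add = V₂ − V₁ = 520 − 10.5 = 509 μL.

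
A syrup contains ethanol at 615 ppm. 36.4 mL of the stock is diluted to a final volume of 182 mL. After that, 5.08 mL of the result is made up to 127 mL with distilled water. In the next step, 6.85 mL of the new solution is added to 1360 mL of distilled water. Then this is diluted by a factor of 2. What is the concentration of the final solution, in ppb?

12.3 ppb

Overall dilution factor = 5 × 25 × 199.5 × 2 = 4.99 × 10⁴.
615 ppm / 4.99 × 10⁴ = 0.0123 ppm = 12.3 ppb.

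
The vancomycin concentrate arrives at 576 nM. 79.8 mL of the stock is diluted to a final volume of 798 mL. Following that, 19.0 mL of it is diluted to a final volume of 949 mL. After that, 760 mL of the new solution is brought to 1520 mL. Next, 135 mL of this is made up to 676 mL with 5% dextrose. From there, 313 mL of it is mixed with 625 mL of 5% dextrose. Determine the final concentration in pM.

38.4 pM

Overall dilution factor = 10 × 49.95 × 2 × 5.007 × 2.997 = 1.50 × 10⁴.
576 nM / 1.50 × 10⁴ = 0.0384 nM = 38.4 pM.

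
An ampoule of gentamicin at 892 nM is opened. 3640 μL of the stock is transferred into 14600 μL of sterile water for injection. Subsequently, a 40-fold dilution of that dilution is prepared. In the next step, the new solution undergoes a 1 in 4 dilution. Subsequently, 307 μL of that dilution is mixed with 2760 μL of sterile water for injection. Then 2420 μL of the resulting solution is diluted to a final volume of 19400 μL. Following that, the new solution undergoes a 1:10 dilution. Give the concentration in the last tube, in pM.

Overall dilution factor = 5.011 × 40 × 4 × 9.990 × 8.017 × 10 = 6.42 × 10⁵.
892 nM / 6.42 × 10⁵ = 1.39 × 10⁻³ nM = 1.39 pM.

1.39 pM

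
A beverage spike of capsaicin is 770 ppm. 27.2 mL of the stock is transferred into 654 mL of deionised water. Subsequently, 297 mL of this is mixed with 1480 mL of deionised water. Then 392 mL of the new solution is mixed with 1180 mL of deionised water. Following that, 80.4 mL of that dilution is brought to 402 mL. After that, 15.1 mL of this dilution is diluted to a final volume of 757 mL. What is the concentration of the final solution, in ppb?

Overall dilution factor = 25.04 × 5.983 × 4.010 × 5 × 50.13 = 1.51 × 10⁵.
770 ppm / 1.51 × 10⁵ = 5.11 × 10⁻³ ppm = 5.11 ppb.

5.11 ppb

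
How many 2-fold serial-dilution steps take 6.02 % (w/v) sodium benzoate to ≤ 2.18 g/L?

Need 2ⁿ ≥ 27.6, so n ≥ log(27.6)/log(2) = 4.79.
Minimum whole steps: n = 5.

5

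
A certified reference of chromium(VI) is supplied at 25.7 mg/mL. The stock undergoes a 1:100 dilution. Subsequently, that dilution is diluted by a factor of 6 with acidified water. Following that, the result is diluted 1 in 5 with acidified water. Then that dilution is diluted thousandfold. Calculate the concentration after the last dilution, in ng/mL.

Overall dilution factor = 100 × 6 × 5 × 1000 = 3.00 × 10⁶.
25.7 mg/mL / 3.00 × 10⁶ = 8.57 × 10⁻⁶ mg/mL = 8.57 ng/mL.

8.57 ng/mL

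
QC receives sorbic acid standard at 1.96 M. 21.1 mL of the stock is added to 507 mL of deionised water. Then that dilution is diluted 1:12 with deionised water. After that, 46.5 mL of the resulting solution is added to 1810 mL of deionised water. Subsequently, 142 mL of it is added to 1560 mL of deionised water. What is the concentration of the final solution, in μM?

13.6 μM

Overall dilution factor = 25.03 × 12 × 39.92 × 11.99 = 1.44 × 10⁵.
1.96 M / 1.44 × 10⁵ = 1.36 × 10⁻⁵ M = 13.6 μM.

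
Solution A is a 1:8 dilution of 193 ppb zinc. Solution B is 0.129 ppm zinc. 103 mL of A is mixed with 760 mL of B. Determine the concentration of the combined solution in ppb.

116 ppb

C_A = 193 ppb / 8 = 24.1 ppb.
C_B = 0.129 ppm = 129 ppb.
C_mix = (C_A·V_A + C_B·V_B)/(V_A + V_B) = (24.1×103 + 129×760) / 863.0 = 116 ppb.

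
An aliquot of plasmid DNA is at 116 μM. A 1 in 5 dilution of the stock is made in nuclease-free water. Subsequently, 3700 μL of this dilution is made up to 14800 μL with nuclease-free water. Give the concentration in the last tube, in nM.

5800 nM

Overall dilution factor = 5 × 4 = 20.0.
116 μM / 20.0 = 5.80 μM = 5800 nM.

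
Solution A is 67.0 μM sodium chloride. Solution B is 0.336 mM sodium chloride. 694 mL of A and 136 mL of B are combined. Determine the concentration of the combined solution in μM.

111 μM

C_B = 0.336 mM = 336 μM.
C_mix = (C_A·V_A + C_B·V_B)/(V_A + V_B) = (67.0×694 + 336×136) / 830.0 = 111 μM.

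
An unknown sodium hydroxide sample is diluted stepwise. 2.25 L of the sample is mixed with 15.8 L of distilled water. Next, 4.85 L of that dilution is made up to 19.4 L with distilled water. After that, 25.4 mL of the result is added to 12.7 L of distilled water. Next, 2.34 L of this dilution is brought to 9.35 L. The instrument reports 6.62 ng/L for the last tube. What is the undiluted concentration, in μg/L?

Overall dilution factor = 8.022 × 4 × 501 × 3.996 = 6.42 × 10⁴.
Original = 6.62 ng/L × 6.42 × 10⁴ = 4.25 × 10⁵ ng/L = 425 μg/L.

425 μg/L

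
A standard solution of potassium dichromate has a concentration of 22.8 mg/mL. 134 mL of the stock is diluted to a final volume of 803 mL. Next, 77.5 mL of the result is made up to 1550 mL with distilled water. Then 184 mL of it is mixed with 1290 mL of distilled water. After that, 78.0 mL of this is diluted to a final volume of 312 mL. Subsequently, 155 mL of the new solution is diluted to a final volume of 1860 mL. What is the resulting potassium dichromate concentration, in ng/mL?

Overall dilution factor = 5.993 × 20 × 8.011 × 4 × 12 = 4.61 × 10⁴.
22.8 mg/mL / 4.61 × 10⁴ = 4.95 × 10⁻⁴ mg/mL = 495 ng/mL.

495 ng/mL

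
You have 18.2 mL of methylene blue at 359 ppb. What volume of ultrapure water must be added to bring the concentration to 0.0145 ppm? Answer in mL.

432 mL

0.0145 ppm = 14.5 ppb.
V₂ = C₁V₁/C₂ = 359 × 18.2 / 14.5 = 451 mL.
Diluent to add = V₂ − V₁ = 451 − 18.2 = 432 mL.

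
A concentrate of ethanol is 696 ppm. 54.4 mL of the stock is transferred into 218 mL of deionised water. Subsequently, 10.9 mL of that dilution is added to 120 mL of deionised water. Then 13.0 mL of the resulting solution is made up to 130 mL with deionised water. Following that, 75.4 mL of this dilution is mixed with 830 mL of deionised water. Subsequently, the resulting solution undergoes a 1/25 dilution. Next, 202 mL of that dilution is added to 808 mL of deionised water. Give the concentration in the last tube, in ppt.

771 ppt

Overall dilution factor = 5.007 × 12.01 × 10 × 12.01 × 25 × 5 = 9.03 × 10⁵.
696 ppm / 9.03 × 10⁵ = 7.71 × 10⁻⁴ ppm = 771 ppt.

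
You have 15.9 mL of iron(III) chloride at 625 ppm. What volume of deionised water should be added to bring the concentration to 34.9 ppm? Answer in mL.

269 mL

V₂ = C₁V₁/C₂ = 625 × 15.9 / 34.9 = 285 mL.
Diluent to add = V₂ − V₁ = 285 − 15.9 = 269 mL.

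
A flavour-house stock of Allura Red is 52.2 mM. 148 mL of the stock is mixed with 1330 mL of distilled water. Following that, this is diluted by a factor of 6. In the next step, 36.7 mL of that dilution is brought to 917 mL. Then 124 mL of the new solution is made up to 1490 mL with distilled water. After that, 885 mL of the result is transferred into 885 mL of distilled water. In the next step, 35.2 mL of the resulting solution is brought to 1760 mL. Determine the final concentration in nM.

Overall dilution factor = 9.986 × 6 × 24.99 × 12.02 × 2 × 50 = 1.80 × 10⁶.
52.2 mM / 1.80 × 10⁶ = 2.90 × 10⁻⁵ mM = 29.0 nM.

29.0 nM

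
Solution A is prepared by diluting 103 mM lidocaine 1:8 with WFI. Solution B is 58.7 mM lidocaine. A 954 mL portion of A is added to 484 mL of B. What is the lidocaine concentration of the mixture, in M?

C_A = 103 mM / 8 = 12.9 mM.
C_mix = (C_A·V_A + C_B·V_B)/(V_A + V_B) = (12.9×954 + 58.7×484) / 1438 = 28.3 mM = 0.0283 M.

0.0283 M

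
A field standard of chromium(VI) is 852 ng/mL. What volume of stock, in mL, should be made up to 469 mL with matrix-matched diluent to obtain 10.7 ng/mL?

5.89 mL

V₁ = C₂V₂/C₁ = 10.7 × 469 / 852 = 5.89 mL.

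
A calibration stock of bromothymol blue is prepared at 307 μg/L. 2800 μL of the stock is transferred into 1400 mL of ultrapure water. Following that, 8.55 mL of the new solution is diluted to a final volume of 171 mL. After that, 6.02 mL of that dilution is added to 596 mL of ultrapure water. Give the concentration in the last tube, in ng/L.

Overall dilution factor = 501 × 20 × 100.0 = 1.00 × 10⁶.
307 μg/L / 1.00 × 10⁶ = 3.06 × 10⁻⁴ μg/L = 0.306 ng/L.

0.306 ng/L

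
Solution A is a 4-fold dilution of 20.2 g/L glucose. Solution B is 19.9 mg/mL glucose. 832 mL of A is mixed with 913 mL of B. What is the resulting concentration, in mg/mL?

12.8 mg/mL

C_A = 20.2 g/L / 4 = 5.05 g/L.
C_B = 19.9 mg/mL = 19.9 g/L.
C_mix = (C_A·V_A + C_B·V_B)/(V_A + V_B) = (5.05×832 + 19.9×913) / 1745 = 12.8 g/L = 12.8 mg/mL.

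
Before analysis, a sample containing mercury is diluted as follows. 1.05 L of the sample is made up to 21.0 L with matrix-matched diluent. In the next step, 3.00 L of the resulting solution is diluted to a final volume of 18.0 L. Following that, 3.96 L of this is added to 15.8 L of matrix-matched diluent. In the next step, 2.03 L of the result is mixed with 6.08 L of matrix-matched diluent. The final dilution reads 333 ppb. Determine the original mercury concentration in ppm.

797 ppm

Overall dilution factor = 20 × 6 × 4.990 × 3.995 = 2392.
Original = 333 ppb × 2392 = 7.97 × 10⁵ ppb = 797 ppm.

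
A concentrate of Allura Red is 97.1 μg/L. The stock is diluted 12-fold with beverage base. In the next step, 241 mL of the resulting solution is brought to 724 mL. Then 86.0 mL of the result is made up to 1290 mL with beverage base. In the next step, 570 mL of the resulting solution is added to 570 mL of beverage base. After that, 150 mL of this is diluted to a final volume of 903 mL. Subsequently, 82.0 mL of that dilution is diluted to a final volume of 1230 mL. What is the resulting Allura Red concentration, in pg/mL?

Overall dilution factor = 12 × 3.004 × 15 × 2 × 6.020 × 15 = 9.77 × 10⁴.
97.1 μg/L / 9.77 × 10⁴ = 9.94 × 10⁻⁴ μg/L = 0.994 pg/mL.

0.994 pg/mL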